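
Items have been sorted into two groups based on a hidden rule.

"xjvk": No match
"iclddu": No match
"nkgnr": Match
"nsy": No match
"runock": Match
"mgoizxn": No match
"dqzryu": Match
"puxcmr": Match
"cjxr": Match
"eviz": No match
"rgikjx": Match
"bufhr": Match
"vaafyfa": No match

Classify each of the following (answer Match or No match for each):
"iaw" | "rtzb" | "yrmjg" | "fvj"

Rule: contains 'r'. This holds for each 'Match' example and fails for each 'No match' one.
"iaw": no 'r', fails the rule → No match. "rtzb": has 'r', meets the rule → Match. "yrmjg": has 'r', meets the rule → Match. "fvj": no 'r', fails the rule → No match.

No match, Match, Match, No match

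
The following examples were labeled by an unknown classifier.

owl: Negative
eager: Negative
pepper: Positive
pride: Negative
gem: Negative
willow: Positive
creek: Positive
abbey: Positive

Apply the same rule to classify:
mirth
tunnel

The simplest hypothesis consistent with all the labels is: has a double letter.
Negative: mirth, since no doubled letter. Positive: tunnel, since 'nn' doubled.

Negative, Positive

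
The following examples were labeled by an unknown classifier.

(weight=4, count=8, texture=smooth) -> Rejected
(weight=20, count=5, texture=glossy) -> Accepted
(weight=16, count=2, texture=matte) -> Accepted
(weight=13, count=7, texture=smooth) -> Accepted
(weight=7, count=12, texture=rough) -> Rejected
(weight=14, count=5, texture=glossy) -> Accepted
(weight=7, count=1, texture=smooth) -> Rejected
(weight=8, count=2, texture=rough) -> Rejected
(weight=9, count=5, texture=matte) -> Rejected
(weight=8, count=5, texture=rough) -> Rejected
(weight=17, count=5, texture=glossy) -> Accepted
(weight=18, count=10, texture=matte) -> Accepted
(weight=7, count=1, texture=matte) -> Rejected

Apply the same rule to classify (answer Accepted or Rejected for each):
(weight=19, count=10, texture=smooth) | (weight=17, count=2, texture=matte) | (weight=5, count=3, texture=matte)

Accepted, Accepted, Rejected

'Accepted' ⟺ weight ≥ 13.
(weight=19, count=10, texture=smooth) → weight = 19 → Accepted. (weight=17, count=2, texture=matte) → weight = 17 → Accepted. (weight=5, count=3, texture=matte) → weight = 5 → Rejected.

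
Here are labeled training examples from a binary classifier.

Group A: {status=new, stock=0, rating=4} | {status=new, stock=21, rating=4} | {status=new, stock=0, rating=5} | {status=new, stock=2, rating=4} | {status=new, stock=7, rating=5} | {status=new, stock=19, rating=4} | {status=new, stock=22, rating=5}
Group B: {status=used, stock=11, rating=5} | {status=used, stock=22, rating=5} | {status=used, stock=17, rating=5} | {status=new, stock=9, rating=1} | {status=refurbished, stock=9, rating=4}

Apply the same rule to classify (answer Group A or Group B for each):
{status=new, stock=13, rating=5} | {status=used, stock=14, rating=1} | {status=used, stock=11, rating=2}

'Group A' ⟺ status is new AND rating ≥ 4.
{status=new, stock=13, rating=5}: status is new, rating = 5, meets the rule → Group A.
{status=used, stock=14, rating=1}: status is used, rating = 1, doesn't qualify → Group B.
{status=used, stock=11, rating=2}: status is used, rating = 2, doesn't qualify → Group B.

Group A, Group B, Group B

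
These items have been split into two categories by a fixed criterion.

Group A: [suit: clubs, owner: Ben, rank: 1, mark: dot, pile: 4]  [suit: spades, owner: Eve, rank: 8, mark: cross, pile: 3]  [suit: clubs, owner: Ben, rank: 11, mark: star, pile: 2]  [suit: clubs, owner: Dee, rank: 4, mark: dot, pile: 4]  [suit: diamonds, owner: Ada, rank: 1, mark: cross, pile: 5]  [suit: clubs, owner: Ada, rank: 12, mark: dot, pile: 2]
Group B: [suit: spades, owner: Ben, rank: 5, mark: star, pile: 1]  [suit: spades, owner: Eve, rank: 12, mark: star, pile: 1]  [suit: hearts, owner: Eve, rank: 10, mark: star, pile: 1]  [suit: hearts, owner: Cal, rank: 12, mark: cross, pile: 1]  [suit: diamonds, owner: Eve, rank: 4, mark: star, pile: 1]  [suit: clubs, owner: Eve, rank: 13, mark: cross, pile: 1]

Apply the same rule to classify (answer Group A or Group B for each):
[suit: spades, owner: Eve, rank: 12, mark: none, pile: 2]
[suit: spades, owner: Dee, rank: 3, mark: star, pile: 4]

One predicate separates the groups cleanly: pile ≥ 2.

Group A, Group A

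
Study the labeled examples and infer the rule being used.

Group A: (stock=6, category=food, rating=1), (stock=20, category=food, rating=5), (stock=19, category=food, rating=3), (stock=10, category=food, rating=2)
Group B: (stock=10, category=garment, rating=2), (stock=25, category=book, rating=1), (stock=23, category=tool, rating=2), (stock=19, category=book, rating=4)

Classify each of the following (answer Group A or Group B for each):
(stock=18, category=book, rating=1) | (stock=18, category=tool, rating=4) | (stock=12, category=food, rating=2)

Group B, Group B, Group A

The common property of the 'Group A' items is: category is food. No 'Group B' item has it.
Group B: (stock=18, category=book, rating=1), since category is book.
Group B: (stock=18, category=tool, rating=4), since category is tool.
Group A: (stock=12, category=food, rating=2), since category is food.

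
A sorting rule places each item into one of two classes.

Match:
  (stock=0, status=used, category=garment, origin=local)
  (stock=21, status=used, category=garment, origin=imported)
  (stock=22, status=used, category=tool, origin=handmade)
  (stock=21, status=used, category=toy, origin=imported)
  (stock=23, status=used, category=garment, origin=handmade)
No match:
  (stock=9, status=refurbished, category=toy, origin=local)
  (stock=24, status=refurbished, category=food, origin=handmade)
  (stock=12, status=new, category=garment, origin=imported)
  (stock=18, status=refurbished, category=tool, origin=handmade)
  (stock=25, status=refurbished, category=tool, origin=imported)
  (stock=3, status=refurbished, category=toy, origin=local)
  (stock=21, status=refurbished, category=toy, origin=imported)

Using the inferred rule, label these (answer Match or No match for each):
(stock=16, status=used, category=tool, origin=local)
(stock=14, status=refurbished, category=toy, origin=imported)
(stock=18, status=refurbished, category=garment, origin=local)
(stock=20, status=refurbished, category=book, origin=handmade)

Match, No match, No match, No match

Looking at the examples, the only property every 'Match' case has and every 'No match' case lacks is: status is used.
(stock=16, status=used, category=tool, origin=local) → status is used → Match. (stock=14, status=refurbished, category=toy, origin=imported) → status is refurbished → No match. (stock=18, status=refurbished, category=garment, origin=local) → status is refurbished → No match. (stock=20, status=refurbished, category=book, origin=handmade) → status is refurbished → No match.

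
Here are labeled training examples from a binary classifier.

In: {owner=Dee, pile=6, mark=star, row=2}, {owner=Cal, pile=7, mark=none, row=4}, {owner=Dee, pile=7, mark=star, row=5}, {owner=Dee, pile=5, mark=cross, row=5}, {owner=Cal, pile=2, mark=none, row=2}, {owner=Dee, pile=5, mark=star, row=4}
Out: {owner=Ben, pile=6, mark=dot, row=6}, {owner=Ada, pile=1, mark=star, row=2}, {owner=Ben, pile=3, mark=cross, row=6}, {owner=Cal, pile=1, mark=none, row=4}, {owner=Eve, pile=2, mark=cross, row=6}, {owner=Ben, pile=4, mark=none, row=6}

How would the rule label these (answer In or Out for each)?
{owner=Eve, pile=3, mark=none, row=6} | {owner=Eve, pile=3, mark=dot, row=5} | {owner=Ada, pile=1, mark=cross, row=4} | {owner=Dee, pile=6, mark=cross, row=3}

Out, In, Out, In

The simplest hypothesis consistent with all the labels is: pile ≥ 2 AND row ≤ 5.
Out: {owner=Eve, pile=3, mark=none, row=6}, since pile = 3, row = 6.
In: {owner=Eve, pile=3, mark=dot, row=5}, since pile = 3, row = 5.
Out: {owner=Ada, pile=1, mark=cross, row=4}, since pile = 1, row = 4.
In: {owner=Dee, pile=6, mark=cross, row=3}, since pile = 6, row = 3.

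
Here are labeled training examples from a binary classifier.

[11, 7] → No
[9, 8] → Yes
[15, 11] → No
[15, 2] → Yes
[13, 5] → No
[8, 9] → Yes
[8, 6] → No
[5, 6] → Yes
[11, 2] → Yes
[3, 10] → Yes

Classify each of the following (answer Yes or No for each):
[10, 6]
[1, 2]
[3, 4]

No, Yes, Yes

A rule that fits every label: sum is odd — true of each 'Yes' example, false of each 'No' one.
[10, 6]: 10+6 = 16 — doesn't qualify, so No.
[1, 2]: 1+2 = 3 — passes, so Yes.
[3, 4]: 3+4 = 7 — passes, so Yes.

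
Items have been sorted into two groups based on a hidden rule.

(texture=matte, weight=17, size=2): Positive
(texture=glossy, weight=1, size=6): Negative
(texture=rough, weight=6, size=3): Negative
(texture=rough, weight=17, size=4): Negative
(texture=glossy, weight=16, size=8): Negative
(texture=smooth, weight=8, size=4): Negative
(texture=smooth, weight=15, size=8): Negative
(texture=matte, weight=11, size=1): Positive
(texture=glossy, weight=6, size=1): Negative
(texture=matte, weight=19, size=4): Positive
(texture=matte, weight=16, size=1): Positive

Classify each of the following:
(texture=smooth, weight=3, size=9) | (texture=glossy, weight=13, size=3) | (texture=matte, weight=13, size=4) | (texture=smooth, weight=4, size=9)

The rule appears to be: texture is matte.

Negative, Negative, Positive, Negative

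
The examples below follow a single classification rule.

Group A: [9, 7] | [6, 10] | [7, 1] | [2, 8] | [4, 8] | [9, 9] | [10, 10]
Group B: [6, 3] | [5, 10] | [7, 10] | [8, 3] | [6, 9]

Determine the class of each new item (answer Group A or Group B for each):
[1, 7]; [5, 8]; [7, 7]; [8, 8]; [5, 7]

A rule that fits every label: sum is even — true of each 'Group A' example, false of each 'Group B' one.
Group A: [1, 7], since 1+7 = 8.
Group B: [5, 8], since 5+8 = 13.
Group A: [7, 7], since 7+7 = 14.
Group A: [8, 8], since 8+8 = 16.
Group A: [5, 7], since 5+7 = 12.

Group A, Group B, Group A, Group A, Group A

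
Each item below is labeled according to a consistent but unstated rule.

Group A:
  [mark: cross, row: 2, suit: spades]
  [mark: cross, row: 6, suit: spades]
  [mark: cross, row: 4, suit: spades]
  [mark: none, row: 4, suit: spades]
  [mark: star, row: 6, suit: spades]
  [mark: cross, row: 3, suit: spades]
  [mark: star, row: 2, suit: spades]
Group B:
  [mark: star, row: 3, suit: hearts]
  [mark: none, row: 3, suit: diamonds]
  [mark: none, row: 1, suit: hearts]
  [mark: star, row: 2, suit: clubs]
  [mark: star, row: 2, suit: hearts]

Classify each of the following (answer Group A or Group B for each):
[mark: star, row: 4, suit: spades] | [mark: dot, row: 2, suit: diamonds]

Checking candidate rules against both groups, what survives is: suit is spades.
[mark: star, row: 4, suit: spades] → suit is spades → Group A.
[mark: dot, row: 2, suit: diamonds] → suit is diamonds → Group B.

Group A, Group B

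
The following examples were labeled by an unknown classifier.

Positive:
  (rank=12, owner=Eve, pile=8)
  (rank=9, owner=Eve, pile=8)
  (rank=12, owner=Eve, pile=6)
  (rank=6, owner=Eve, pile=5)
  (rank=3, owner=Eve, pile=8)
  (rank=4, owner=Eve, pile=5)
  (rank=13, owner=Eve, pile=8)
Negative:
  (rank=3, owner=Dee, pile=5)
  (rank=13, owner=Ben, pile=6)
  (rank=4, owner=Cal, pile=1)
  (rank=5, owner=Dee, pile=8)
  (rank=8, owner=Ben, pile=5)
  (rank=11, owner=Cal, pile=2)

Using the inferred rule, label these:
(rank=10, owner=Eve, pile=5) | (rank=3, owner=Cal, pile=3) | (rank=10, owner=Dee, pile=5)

Positive, Negative, Negative

One predicate separates the groups cleanly: owner is Eve.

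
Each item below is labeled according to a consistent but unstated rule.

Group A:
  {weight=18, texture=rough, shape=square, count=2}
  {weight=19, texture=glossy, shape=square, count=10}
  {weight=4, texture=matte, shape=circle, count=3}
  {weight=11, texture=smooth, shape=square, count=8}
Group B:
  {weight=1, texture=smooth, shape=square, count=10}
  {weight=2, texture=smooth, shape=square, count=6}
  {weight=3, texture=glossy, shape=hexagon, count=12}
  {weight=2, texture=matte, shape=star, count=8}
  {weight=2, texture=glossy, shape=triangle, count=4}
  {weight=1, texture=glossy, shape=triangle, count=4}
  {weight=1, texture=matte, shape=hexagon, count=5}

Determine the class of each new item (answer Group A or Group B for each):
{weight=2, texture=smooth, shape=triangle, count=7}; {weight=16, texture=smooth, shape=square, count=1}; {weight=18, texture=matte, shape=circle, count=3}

Every 'Group A' example satisfies: weight ≥ 4. None of the 'Group B' examples do.
{weight=2, texture=smooth, shape=triangle, count=7}: weight = 2 — doesn't qualify, so Group B.
{weight=16, texture=smooth, shape=square, count=1}: weight = 16 — satisfies this, so Group A.
{weight=18, texture=matte, shape=circle, count=3}: weight = 18 — satisfies this, so Group A.

Group B, Group A, Group A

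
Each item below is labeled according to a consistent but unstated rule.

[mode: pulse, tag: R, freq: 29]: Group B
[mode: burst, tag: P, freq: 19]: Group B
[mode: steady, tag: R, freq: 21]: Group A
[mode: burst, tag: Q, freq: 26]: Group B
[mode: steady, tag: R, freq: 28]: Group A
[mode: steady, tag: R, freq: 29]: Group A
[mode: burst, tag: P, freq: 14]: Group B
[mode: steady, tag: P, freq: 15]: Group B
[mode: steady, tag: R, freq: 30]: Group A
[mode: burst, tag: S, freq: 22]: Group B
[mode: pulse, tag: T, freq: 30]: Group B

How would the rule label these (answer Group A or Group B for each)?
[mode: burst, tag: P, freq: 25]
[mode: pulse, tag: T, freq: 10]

Rule: tag is R AND mode is steady. This holds for each 'Group A' example and fails for each 'Group B' one.
[mode: burst, tag: P, freq: 25] — tag is P, mode is burst, hence Group B.
[mode: pulse, tag: T, freq: 10] — tag is T, mode is pulse, hence Group B.

Group B, Group B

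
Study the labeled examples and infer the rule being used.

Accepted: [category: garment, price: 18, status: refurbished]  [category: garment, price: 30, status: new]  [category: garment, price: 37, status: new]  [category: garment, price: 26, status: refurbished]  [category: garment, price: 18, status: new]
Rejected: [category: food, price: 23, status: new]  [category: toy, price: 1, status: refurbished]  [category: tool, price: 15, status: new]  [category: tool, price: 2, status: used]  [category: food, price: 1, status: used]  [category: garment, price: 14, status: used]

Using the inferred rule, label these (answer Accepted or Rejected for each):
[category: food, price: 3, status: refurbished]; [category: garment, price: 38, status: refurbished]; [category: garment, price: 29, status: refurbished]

Rejected, Accepted, Accepted

The classifier is using: category is garment AND price ≥ 15.
[category: food, price: 3, status: refurbished] — category is food, price = 3, hence Rejected. [category: garment, price: 38, status: refurbished] — category is garment, price = 38, hence Accepted. [category: garment, price: 29, status: refurbished] — category is garment, price = 29, hence Accepted.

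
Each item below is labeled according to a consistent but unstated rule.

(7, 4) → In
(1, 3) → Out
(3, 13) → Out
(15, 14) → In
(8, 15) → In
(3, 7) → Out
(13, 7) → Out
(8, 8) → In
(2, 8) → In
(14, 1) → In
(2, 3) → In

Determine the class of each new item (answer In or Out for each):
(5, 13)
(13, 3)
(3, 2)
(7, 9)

Out, Out, In, Out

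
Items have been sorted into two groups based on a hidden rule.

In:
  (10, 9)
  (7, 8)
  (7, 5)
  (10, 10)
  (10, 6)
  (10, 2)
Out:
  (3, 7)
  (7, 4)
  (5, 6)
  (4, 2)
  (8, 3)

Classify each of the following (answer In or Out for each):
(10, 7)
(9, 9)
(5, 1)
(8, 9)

The common property of the 'In' items is: sum ≥ 12. No 'Out' item has it.
(10, 7) — 10+7 = 17, hence In. (9, 9) — 9+9 = 18, hence In. (5, 1) — 5+1 = 6, hence Out. (8, 9) — 8+9 = 17, hence In.

In, In, Out, In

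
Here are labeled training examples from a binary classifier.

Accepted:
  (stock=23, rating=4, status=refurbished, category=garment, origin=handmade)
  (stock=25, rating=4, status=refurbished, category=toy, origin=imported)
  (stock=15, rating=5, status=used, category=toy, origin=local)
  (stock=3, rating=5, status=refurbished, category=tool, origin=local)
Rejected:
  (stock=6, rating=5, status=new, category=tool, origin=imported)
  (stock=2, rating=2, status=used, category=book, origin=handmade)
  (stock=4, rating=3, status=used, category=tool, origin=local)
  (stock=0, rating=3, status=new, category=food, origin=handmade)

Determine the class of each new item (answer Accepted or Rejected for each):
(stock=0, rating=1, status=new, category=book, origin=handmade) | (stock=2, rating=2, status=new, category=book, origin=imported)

Rejected, Rejected

The pattern is that an item is 'Accepted' exactly when: stock is odd.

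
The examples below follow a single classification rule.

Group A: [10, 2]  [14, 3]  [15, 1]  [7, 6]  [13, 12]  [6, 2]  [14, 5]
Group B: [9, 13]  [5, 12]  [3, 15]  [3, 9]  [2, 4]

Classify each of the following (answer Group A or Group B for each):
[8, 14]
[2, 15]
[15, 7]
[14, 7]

Group B, Group B, Group A, Group A

Every 'Group A' example satisfies: first > second. None of the 'Group B' examples do.
[8, 14]: Group B (8 < 14).
[2, 15]: Group B (2 < 15).
[15, 7]: Group A (15 > 7).
[14, 7]: Group A (14 > 7).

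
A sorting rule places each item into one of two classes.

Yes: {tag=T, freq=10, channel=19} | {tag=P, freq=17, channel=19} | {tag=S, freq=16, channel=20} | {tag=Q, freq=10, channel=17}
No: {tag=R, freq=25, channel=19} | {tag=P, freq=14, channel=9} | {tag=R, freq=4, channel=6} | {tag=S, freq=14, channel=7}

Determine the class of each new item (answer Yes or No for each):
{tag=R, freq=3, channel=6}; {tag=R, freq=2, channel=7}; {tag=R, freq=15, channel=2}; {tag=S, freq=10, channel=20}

No, No, No, Yes

The rule appears to be: freq ≤ 17 AND channel ≥ 17.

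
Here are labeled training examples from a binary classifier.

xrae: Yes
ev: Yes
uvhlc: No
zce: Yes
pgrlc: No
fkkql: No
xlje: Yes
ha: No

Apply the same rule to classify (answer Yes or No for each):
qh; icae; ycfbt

Looking at the examples, the only property every 'Yes' case has and every 'No' case lacks is: contains 'e'.
qh: no 'e', does not fit → No. icae: has 'e', qualifies → Yes. ycfbt: no 'e', does not fit → No.

No, Yes, No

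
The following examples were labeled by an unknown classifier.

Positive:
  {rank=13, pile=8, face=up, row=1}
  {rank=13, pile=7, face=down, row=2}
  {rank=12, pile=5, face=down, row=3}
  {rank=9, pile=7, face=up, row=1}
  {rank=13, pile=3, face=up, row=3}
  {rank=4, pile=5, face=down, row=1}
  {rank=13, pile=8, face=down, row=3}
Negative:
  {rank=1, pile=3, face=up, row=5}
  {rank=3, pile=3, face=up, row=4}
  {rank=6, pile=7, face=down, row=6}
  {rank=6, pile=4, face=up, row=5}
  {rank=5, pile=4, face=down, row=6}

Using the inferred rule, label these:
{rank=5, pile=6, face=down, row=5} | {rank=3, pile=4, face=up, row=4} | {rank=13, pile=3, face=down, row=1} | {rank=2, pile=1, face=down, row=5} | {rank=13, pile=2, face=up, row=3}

Rule: row ≤ 3. This holds for each 'Positive' example and fails for each 'Negative' one.
{rank=5, pile=6, face=down, row=5} — row = 5, hence Negative. {rank=3, pile=4, face=up, row=4} — row = 4, hence Negative. {rank=13, pile=3, face=down, row=1} — row = 1, hence Positive. {rank=2, pile=1, face=down, row=5} — row = 5, hence Negative. {rank=13, pile=2, face=up, row=3} — row = 3, hence Positive.

Negative, Negative, Positive, Negative, Positive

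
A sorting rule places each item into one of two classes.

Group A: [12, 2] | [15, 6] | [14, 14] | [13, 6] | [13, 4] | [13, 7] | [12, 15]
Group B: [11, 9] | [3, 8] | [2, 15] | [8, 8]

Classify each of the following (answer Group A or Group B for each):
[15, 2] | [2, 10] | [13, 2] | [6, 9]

The simplest hypothesis consistent with all the labels is: first ≥ 12.
[15, 2]: Group A (first 15).
[2, 10]: Group B (first 2).
[13, 2]: Group A (first 13).
[6, 9]: Group B (first 6).

Group A, Group B, Group A, Group B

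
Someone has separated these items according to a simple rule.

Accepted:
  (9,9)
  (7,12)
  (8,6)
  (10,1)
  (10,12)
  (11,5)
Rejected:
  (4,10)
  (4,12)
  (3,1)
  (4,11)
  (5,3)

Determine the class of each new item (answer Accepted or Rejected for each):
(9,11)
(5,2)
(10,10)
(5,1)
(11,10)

The pattern is that an item is 'Accepted' exactly when: first ≥ 6.
(9,11) — first 9, hence Accepted.
(5,2) — first 5, hence Rejected.
(10,10) — first 10, hence Accepted.
(5,1) — first 5, hence Rejected.
(11,10) — first 11, hence Accepted.

Accepted, Rejected, Accepted, Rejected, Accepted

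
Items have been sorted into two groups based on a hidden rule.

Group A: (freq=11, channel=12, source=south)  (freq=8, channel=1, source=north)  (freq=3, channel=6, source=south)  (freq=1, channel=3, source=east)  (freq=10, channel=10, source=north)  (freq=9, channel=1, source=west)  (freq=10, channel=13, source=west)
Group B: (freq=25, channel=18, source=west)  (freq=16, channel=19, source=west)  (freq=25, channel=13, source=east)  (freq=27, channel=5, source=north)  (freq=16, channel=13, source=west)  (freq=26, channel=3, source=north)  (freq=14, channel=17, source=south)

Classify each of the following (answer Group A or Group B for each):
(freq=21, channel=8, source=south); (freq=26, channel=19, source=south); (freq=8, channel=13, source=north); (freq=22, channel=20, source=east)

Group B, Group B, Group A, Group B

The rule appears to be: freq ≤ 11.
(freq=21, channel=8, source=south): freq = 21 — doesn't qualify, so Group B.
(freq=26, channel=19, source=south): freq = 26 — doesn't qualify, so Group B.
(freq=8, channel=13, source=north): freq = 8 — meets the rule, so Group A.
(freq=22, channel=20, source=east): freq = 22 — doesn't qualify, so Group B.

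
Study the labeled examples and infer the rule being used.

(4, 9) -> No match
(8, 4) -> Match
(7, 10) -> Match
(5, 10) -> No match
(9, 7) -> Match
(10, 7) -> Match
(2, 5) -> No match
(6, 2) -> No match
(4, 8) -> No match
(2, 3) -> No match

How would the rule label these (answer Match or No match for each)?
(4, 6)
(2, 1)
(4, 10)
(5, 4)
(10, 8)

No match, No match, No match, No match, Match

All 'Match' examples share one property — first ≥ 7 — and every 'No match' example lacks it.
No match: (4, 6), since first 4.
No match: (2, 1), since first 2.
No match: (4, 10), since first 4.
No match: (5, 4), since first 5.
Match: (10, 8), since first 10.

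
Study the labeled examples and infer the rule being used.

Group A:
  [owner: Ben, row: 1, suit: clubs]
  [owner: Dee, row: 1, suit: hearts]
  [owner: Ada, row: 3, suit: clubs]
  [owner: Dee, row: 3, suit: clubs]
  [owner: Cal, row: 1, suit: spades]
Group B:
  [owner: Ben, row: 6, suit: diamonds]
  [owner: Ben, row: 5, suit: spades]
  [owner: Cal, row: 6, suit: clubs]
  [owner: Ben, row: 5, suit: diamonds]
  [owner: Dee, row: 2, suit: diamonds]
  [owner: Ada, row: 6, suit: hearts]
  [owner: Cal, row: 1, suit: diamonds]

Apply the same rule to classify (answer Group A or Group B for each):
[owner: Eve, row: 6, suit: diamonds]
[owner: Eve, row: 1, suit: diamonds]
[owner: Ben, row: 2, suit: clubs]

Group B, Group B, Group A

The distinguishing property — suit is not diamonds AND row ≤ 3 — holds for all the 'Group A' cases and none of the 'Group B' cases.
[owner: Eve, row: 6, suit: diamonds]: suit is diamonds, row = 6, doesn't match → Group B.
[owner: Eve, row: 1, suit: diamonds]: suit is diamonds, row = 1, doesn't match → Group B.
[owner: Ben, row: 2, suit: clubs]: suit is clubs, row = 2, has this property → Group A.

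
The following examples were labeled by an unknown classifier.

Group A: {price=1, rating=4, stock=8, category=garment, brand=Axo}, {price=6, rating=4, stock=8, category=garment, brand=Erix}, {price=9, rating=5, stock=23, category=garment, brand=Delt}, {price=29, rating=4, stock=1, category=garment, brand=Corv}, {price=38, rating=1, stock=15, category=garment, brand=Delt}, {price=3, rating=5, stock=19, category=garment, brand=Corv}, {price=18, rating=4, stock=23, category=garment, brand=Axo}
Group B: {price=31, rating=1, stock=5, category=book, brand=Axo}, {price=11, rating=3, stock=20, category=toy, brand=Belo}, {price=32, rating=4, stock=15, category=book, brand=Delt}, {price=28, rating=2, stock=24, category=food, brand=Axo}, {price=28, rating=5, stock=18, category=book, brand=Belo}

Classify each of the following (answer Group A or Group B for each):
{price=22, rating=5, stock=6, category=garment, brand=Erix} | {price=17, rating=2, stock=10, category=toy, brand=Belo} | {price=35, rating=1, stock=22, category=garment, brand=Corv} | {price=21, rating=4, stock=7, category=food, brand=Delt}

Group A, Group B, Group A, Group B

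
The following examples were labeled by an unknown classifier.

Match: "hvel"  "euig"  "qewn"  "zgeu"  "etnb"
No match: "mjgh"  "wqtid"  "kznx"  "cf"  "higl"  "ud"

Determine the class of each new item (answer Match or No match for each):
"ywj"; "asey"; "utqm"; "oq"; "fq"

One predicate separates the groups cleanly: contains 'e'.
"ywj" → no 'e' → No match. "asey" → has 'e' → Match. "utqm" → no 'e' → No match. "oq" → no 'e' → No match. "fq" → no 'e' → No match.

No match, Match, No match, No match, No match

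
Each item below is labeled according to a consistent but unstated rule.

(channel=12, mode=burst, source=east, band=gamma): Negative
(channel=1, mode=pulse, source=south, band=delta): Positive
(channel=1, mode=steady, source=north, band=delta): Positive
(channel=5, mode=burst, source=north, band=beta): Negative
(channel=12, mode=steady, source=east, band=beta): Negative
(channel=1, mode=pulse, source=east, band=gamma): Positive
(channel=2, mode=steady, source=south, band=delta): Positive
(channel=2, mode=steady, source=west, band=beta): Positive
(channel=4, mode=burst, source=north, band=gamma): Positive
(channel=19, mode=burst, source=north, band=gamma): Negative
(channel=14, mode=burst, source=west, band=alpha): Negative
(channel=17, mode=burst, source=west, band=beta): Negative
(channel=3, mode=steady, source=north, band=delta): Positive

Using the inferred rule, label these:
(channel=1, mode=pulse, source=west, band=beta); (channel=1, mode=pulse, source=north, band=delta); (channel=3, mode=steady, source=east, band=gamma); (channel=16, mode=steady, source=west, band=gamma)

Positive, Positive, Positive, Negative

'Positive' ⟺ channel ≤ 4.
Positive: (channel=1, mode=pulse, source=west, band=beta), since channel = 1. Positive: (channel=1, mode=pulse, source=north, band=delta), since channel = 1. Positive: (channel=3, mode=steady, source=east, band=gamma), since channel = 3. Negative: (channel=16, mode=steady, source=west, band=gamma), since channel = 16.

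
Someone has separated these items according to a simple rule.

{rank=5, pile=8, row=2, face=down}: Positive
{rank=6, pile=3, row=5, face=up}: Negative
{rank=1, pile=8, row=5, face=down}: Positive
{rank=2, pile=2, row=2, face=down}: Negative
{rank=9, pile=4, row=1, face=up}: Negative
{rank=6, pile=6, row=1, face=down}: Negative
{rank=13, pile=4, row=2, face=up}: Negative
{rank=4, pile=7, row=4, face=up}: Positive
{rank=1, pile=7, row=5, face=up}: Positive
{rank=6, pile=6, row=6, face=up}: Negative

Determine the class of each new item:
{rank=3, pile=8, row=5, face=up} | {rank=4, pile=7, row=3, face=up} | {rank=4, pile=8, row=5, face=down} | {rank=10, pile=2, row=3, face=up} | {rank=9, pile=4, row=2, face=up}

Positive, Positive, Positive, Negative, Negative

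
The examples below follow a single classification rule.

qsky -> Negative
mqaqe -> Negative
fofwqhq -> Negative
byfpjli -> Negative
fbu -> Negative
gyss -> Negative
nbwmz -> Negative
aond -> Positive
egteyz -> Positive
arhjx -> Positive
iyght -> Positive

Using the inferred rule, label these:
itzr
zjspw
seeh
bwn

Positive, Negative, Negative, Negative

Checking candidate rules against both groups, what survives is: starts with a vowel.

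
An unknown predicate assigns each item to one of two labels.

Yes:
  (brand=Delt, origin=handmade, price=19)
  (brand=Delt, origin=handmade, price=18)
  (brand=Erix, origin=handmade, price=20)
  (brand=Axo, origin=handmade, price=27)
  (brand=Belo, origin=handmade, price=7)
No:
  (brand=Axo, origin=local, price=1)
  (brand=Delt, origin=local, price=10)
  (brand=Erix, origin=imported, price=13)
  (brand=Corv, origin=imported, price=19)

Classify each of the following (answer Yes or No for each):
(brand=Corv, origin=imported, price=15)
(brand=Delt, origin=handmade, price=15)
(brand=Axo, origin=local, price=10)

The rule appears to be: origin is handmade.
(brand=Corv, origin=imported, price=15) → origin is imported → No.
(brand=Delt, origin=handmade, price=15) → origin is handmade → Yes.
(brand=Axo, origin=local, price=10) → origin is local → No.

No, Yes, No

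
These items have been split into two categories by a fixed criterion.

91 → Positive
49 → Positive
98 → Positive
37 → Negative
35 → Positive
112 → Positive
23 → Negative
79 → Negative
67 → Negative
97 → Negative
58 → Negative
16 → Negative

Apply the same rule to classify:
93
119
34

Negative, Positive, Negative

Every 'Positive' example satisfies: multiple of 7. None of the 'Negative' examples do.
93: Negative (93 = 7·13 + 2).
119: Positive (119 = 7·17).
34: Negative (34 = 7·4 + 6).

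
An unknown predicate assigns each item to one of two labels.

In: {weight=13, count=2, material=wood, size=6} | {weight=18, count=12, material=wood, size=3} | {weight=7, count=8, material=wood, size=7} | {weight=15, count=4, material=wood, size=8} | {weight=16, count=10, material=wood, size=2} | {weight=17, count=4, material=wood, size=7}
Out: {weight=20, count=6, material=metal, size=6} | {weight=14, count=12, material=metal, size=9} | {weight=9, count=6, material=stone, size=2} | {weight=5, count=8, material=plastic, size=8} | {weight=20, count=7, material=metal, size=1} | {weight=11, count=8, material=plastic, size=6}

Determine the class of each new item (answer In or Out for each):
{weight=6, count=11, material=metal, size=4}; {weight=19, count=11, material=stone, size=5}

Out, Out

The distinguishing property — material is wood — holds for all the 'In' cases and none of the 'Out' cases.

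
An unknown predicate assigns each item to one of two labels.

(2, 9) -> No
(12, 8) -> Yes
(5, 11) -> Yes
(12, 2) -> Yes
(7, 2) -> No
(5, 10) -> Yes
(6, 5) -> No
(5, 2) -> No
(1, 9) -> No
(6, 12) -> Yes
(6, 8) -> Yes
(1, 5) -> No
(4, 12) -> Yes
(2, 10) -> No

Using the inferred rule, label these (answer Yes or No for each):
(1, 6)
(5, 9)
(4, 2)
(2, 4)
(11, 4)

No, Yes, No, No, Yes

One predicate separates the groups cleanly: sum ≥ 14.
(1, 6): No (1+6 = 7). (5, 9): Yes (5+9 = 14). (4, 2): No (4+2 = 6). (2, 4): No (2+4 = 6). (11, 4): Yes (11+4 = 15).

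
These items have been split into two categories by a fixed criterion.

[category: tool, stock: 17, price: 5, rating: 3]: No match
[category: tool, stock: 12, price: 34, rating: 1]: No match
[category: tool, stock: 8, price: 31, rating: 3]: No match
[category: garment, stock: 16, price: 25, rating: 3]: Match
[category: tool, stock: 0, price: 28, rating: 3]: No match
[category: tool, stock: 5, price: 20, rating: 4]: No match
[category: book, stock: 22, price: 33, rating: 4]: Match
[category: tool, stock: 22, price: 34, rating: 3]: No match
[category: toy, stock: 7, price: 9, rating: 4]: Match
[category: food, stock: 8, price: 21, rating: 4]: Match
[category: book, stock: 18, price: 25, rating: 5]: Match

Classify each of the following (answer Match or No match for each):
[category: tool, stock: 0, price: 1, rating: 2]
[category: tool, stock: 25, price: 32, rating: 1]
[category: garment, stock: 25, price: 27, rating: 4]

The common property of the 'Match' items is: category is not tool. No 'No match' item has it.

No match, No match, Match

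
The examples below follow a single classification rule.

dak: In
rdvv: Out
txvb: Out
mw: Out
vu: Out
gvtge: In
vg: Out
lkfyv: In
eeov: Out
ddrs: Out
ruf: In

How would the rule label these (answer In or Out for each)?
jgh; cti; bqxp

One predicate separates the groups cleanly: odd length.
jgh: length 3 — qualifies, so In. cti: length 3 — qualifies, so In. bqxp: length 4 — does not fit, so Out.

In, In, Out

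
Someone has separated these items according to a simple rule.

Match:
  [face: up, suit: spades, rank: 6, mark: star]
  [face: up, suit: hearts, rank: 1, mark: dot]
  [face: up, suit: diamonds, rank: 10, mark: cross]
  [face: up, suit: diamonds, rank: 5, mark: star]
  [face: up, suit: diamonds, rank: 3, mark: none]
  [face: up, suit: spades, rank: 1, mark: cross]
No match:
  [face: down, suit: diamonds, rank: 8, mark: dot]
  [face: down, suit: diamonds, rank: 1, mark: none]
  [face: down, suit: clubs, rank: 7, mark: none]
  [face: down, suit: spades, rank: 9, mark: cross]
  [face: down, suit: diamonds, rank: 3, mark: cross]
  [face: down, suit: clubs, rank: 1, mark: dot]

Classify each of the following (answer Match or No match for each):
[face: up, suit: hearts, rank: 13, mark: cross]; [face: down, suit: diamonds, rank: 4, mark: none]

Checking candidate rules against both groups, what survives is: face is up.

Match, No match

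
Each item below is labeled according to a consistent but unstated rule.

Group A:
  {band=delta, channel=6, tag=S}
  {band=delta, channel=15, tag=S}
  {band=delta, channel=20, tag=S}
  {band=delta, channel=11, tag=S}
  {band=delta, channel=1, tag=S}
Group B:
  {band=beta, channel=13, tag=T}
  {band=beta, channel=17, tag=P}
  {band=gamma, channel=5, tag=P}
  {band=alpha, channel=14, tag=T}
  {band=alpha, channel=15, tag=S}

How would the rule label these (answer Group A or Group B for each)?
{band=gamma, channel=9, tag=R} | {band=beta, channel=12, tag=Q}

Checking candidate rules against both groups, what survives is: band is delta.
{band=gamma, channel=9, tag=R} → band is gamma → Group B. {band=beta, channel=12, tag=Q} → band is beta → Group B.

Group B, Group B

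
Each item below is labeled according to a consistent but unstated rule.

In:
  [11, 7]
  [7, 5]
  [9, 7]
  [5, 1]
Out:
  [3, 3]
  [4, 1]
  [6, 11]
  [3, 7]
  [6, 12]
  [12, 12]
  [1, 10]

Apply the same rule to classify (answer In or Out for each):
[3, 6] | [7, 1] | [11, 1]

Out, In, In

The common property of the 'In' items is: first > second AND sum is even. No 'Out' item has it.
[3, 6] — 3 < 6, 3+6 = 9, hence Out. [7, 1] — 7 > 1, 7+1 = 8, hence In. [11, 1] — 11 > 1, 11+1 = 12, hence In.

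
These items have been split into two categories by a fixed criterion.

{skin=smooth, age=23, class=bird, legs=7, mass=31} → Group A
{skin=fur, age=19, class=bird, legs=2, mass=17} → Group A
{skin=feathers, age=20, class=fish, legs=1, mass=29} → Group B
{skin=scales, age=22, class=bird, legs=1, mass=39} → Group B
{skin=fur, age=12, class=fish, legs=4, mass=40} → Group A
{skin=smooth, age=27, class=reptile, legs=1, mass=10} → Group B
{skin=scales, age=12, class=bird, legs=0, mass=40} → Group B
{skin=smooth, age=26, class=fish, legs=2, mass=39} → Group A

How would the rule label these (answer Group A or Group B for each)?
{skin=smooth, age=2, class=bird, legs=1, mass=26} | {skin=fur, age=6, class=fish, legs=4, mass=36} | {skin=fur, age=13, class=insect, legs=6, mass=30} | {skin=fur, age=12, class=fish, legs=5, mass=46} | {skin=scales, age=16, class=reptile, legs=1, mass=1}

The classifier is using: legs ≥ 2.
{skin=smooth, age=2, class=bird, legs=1, mass=26}: legs = 1 — does not fit, so Group B.
{skin=fur, age=6, class=fish, legs=4, mass=36}: legs = 4 — checks out, so Group A.
{skin=fur, age=13, class=insect, legs=6, mass=30}: legs = 6 — checks out, so Group A.
{skin=fur, age=12, class=fish, legs=5, mass=46}: legs = 5 — checks out, so Group A.
{skin=scales, age=16, class=reptile, legs=1, mass=1}: legs = 1 — does not fit, so Group B.

Group B, Group A, Group A, Group A, Group B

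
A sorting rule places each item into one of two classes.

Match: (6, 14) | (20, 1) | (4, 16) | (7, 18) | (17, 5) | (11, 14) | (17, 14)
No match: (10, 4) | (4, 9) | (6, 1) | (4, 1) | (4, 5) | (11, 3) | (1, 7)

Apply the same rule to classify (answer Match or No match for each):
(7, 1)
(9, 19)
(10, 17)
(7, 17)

No match, Match, Match, Match

All 'Match' examples share one property — sum ≥ 20 — and every 'No match' example lacks it.
No match: (7, 1), since 7+1 = 8. Match: (9, 19), since 9+19 = 28. Match: (10, 17), since 10+17 = 27. Match: (7, 17), since 7+17 = 24.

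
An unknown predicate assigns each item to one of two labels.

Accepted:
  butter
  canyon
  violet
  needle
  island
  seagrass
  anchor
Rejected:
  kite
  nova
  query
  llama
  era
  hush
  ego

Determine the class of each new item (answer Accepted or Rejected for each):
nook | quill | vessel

Rejected, Rejected, Accepted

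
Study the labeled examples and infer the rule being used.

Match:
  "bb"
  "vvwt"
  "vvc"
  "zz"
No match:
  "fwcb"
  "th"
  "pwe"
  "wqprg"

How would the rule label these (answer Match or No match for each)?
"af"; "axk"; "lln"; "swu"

No match, No match, Match, No match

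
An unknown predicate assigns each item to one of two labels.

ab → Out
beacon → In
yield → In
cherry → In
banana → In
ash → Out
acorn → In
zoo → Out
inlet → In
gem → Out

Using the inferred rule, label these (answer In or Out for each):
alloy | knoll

The classifier is using: length ≥ 5.
alloy → length 5 → In. knoll → length 5 → In.

In, In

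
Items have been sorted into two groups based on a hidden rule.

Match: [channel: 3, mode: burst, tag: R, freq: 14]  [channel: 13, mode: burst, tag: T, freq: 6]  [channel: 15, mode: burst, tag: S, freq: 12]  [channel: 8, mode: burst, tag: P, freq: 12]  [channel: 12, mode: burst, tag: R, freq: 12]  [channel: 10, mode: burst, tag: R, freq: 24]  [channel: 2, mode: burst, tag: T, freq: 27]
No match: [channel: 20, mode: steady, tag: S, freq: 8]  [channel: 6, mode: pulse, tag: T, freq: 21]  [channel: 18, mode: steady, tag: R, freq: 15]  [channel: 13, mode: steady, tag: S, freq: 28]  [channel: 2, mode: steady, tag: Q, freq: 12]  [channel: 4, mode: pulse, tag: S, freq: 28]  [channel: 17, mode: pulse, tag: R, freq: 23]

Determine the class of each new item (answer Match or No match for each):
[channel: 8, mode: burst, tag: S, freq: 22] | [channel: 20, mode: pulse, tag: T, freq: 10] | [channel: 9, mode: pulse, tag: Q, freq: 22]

Match, No match, No match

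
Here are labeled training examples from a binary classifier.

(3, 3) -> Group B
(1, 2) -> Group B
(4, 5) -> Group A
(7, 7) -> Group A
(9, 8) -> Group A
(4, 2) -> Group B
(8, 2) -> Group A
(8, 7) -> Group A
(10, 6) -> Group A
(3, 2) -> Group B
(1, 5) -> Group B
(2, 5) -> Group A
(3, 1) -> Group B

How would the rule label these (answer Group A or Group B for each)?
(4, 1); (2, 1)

Group B, Group B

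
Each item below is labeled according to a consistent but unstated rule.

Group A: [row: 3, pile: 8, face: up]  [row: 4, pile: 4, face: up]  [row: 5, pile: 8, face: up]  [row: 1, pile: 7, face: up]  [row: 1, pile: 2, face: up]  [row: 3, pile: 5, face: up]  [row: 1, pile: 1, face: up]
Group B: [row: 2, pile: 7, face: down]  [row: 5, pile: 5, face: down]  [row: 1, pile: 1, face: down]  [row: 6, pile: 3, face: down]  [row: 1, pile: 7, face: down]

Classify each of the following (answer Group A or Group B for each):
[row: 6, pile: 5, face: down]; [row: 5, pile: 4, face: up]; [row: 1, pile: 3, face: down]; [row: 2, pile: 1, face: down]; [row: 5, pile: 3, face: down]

One predicate separates the groups cleanly: face is up.
[row: 6, pile: 5, face: down] — face is down, hence Group B.
[row: 5, pile: 4, face: up] — face is up, hence Group A.
[row: 1, pile: 3, face: down] — face is down, hence Group B.
[row: 2, pile: 1, face: down] — face is down, hence Group B.
[row: 5, pile: 3, face: down] — face is down, hence Group B.

Group B, Group A, Group B, Group B, Group B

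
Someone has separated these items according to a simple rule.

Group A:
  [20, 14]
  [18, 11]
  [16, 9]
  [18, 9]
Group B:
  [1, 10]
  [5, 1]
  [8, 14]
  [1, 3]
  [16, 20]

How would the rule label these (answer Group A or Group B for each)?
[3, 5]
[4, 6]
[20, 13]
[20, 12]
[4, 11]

All 'Group A' examples share one property — first > second AND first is even — and every 'Group B' example lacks it.

Group B, Group B, Group A, Group A, Group B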